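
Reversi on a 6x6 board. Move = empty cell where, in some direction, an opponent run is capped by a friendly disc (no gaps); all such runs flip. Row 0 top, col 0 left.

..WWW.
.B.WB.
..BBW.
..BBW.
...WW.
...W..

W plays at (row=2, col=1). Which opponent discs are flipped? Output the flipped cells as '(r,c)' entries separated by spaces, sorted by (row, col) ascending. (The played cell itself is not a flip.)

Dir NW: first cell '.' (not opp) -> no flip
Dir N: opp run (1,1), next='.' -> no flip
Dir NE: first cell '.' (not opp) -> no flip
Dir W: first cell '.' (not opp) -> no flip
Dir E: opp run (2,2) (2,3) capped by W -> flip
Dir SW: first cell '.' (not opp) -> no flip
Dir S: first cell '.' (not opp) -> no flip
Dir SE: opp run (3,2) capped by W -> flip

Answer: (2,2) (2,3) (3,2)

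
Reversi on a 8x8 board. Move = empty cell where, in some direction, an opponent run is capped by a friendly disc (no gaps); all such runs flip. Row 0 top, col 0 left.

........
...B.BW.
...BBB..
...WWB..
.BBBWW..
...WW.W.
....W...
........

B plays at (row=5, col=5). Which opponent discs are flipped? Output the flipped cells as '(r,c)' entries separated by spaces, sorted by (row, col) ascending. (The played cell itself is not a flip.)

Dir NW: opp run (4,4) (3,3), next='.' -> no flip
Dir N: opp run (4,5) capped by B -> flip
Dir NE: first cell '.' (not opp) -> no flip
Dir W: opp run (5,4) (5,3), next='.' -> no flip
Dir E: opp run (5,6), next='.' -> no flip
Dir SW: opp run (6,4), next='.' -> no flip
Dir S: first cell '.' (not opp) -> no flip
Dir SE: first cell '.' (not opp) -> no flip

Answer: (4,5)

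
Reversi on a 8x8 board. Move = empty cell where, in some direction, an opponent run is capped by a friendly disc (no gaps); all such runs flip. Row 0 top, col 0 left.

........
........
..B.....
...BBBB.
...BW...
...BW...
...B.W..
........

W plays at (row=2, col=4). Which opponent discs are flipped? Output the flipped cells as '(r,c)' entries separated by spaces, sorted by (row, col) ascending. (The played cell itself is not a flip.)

Dir NW: first cell '.' (not opp) -> no flip
Dir N: first cell '.' (not opp) -> no flip
Dir NE: first cell '.' (not opp) -> no flip
Dir W: first cell '.' (not opp) -> no flip
Dir E: first cell '.' (not opp) -> no flip
Dir SW: opp run (3,3), next='.' -> no flip
Dir S: opp run (3,4) capped by W -> flip
Dir SE: opp run (3,5), next='.' -> no flip

Answer: (3,4)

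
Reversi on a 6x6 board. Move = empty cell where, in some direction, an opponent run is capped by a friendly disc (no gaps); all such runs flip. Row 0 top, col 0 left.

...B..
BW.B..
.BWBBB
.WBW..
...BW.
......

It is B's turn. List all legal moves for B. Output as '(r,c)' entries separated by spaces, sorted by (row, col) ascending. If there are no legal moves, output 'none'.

Answer: (0,1) (1,2) (3,0) (3,4) (4,0) (4,1) (4,2) (4,5)

Derivation:
(0,0): no bracket -> illegal
(0,1): flips 1 -> legal
(0,2): no bracket -> illegal
(1,2): flips 2 -> legal
(2,0): no bracket -> illegal
(3,0): flips 1 -> legal
(3,4): flips 1 -> legal
(3,5): no bracket -> illegal
(4,0): flips 2 -> legal
(4,1): flips 1 -> legal
(4,2): flips 1 -> legal
(4,5): flips 1 -> legal
(5,3): no bracket -> illegal
(5,4): no bracket -> illegal
(5,5): no bracket -> illegal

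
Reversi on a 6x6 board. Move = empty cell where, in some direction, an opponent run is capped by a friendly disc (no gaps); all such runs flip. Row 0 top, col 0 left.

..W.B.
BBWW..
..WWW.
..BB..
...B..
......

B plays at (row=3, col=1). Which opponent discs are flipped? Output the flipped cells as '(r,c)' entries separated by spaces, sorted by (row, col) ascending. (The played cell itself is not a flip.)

Dir NW: first cell '.' (not opp) -> no flip
Dir N: first cell '.' (not opp) -> no flip
Dir NE: opp run (2,2) (1,3) capped by B -> flip
Dir W: first cell '.' (not opp) -> no flip
Dir E: first cell 'B' (not opp) -> no flip
Dir SW: first cell '.' (not opp) -> no flip
Dir S: first cell '.' (not opp) -> no flip
Dir SE: first cell '.' (not opp) -> no flip

Answer: (1,3) (2,2)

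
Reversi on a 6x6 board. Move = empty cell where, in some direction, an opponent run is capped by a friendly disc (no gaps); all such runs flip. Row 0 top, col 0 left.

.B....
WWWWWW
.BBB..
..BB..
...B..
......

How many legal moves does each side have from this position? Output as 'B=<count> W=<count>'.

-- B to move --
(0,0): flips 1 -> legal
(0,2): flips 1 -> legal
(0,3): flips 2 -> legal
(0,4): flips 1 -> legal
(0,5): flips 1 -> legal
(2,0): no bracket -> illegal
(2,4): no bracket -> illegal
(2,5): no bracket -> illegal
B mobility = 5
-- W to move --
(0,0): no bracket -> illegal
(0,2): no bracket -> illegal
(2,0): no bracket -> illegal
(2,4): no bracket -> illegal
(3,0): flips 1 -> legal
(3,1): flips 2 -> legal
(3,4): flips 1 -> legal
(4,1): flips 2 -> legal
(4,2): flips 2 -> legal
(4,4): flips 2 -> legal
(5,2): no bracket -> illegal
(5,3): flips 3 -> legal
(5,4): flips 3 -> legal
W mobility = 8

Answer: B=5 W=8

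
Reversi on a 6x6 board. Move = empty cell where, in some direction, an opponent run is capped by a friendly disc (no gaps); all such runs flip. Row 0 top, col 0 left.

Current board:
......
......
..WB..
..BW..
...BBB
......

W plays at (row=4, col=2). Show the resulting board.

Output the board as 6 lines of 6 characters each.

Place W at (4,2); scan 8 dirs for brackets.
Dir NW: first cell '.' (not opp) -> no flip
Dir N: opp run (3,2) capped by W -> flip
Dir NE: first cell 'W' (not opp) -> no flip
Dir W: first cell '.' (not opp) -> no flip
Dir E: opp run (4,3) (4,4) (4,5), next=edge -> no flip
Dir SW: first cell '.' (not opp) -> no flip
Dir S: first cell '.' (not opp) -> no flip
Dir SE: first cell '.' (not opp) -> no flip
All flips: (3,2)

Answer: ......
......
..WB..
..WW..
..WBBB
......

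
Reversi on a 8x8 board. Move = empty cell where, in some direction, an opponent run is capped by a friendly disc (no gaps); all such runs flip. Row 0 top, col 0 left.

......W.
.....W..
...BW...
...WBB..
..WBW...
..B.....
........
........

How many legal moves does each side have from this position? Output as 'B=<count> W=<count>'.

Answer: B=8 W=7

Derivation:
-- B to move --
(0,4): no bracket -> illegal
(0,5): no bracket -> illegal
(0,7): no bracket -> illegal
(1,3): flips 1 -> legal
(1,4): flips 1 -> legal
(1,6): no bracket -> illegal
(1,7): no bracket -> illegal
(2,2): no bracket -> illegal
(2,5): flips 1 -> legal
(2,6): no bracket -> illegal
(3,1): no bracket -> illegal
(3,2): flips 2 -> legal
(4,1): flips 1 -> legal
(4,5): flips 1 -> legal
(5,1): no bracket -> illegal
(5,3): flips 1 -> legal
(5,4): flips 1 -> legal
(5,5): no bracket -> illegal
B mobility = 8
-- W to move --
(1,2): no bracket -> illegal
(1,3): flips 1 -> legal
(1,4): no bracket -> illegal
(2,2): flips 1 -> legal
(2,5): no bracket -> illegal
(2,6): flips 1 -> legal
(3,2): no bracket -> illegal
(3,6): flips 2 -> legal
(4,1): no bracket -> illegal
(4,5): no bracket -> illegal
(4,6): flips 1 -> legal
(5,1): no bracket -> illegal
(5,3): flips 1 -> legal
(5,4): no bracket -> illegal
(6,1): no bracket -> illegal
(6,2): flips 1 -> legal
(6,3): no bracket -> illegal
W mobility = 7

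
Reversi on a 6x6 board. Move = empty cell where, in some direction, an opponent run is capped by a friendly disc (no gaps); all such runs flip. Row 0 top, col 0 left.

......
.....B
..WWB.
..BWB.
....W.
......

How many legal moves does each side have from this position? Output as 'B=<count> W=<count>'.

Answer: B=5 W=7

Derivation:
-- B to move --
(1,1): no bracket -> illegal
(1,2): flips 2 -> legal
(1,3): no bracket -> illegal
(1,4): flips 1 -> legal
(2,1): flips 2 -> legal
(3,1): no bracket -> illegal
(3,5): no bracket -> illegal
(4,2): flips 1 -> legal
(4,3): no bracket -> illegal
(4,5): no bracket -> illegal
(5,3): no bracket -> illegal
(5,4): flips 1 -> legal
(5,5): no bracket -> illegal
B mobility = 5
-- W to move --
(0,4): no bracket -> illegal
(0,5): no bracket -> illegal
(1,3): no bracket -> illegal
(1,4): flips 2 -> legal
(2,1): no bracket -> illegal
(2,5): flips 1 -> legal
(3,1): flips 1 -> legal
(3,5): flips 1 -> legal
(4,1): flips 1 -> legal
(4,2): flips 1 -> legal
(4,3): no bracket -> illegal
(4,5): flips 1 -> legal
W mobility = 7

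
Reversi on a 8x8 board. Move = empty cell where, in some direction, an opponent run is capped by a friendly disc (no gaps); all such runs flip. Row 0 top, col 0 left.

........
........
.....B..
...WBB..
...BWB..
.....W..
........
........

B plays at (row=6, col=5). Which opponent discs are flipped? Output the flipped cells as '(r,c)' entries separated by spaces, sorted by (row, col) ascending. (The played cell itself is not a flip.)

Answer: (5,5)

Derivation:
Dir NW: first cell '.' (not opp) -> no flip
Dir N: opp run (5,5) capped by B -> flip
Dir NE: first cell '.' (not opp) -> no flip
Dir W: first cell '.' (not opp) -> no flip
Dir E: first cell '.' (not opp) -> no flip
Dir SW: first cell '.' (not opp) -> no flip
Dir S: first cell '.' (not opp) -> no flip
Dir SE: first cell '.' (not opp) -> no flip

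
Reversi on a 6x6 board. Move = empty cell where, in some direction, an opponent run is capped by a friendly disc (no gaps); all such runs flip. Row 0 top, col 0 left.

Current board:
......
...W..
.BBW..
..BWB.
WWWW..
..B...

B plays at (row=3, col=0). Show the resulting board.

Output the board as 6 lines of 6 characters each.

Answer: ......
...W..
.BBW..
B.BWB.
WBWW..
..B...

Derivation:
Place B at (3,0); scan 8 dirs for brackets.
Dir NW: edge -> no flip
Dir N: first cell '.' (not opp) -> no flip
Dir NE: first cell 'B' (not opp) -> no flip
Dir W: edge -> no flip
Dir E: first cell '.' (not opp) -> no flip
Dir SW: edge -> no flip
Dir S: opp run (4,0), next='.' -> no flip
Dir SE: opp run (4,1) capped by B -> flip
All flips: (4,1)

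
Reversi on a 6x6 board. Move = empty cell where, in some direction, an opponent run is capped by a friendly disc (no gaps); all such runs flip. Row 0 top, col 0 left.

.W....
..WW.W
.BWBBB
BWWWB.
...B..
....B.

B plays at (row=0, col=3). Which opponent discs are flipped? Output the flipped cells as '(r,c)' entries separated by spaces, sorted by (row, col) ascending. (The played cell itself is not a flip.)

Dir NW: edge -> no flip
Dir N: edge -> no flip
Dir NE: edge -> no flip
Dir W: first cell '.' (not opp) -> no flip
Dir E: first cell '.' (not opp) -> no flip
Dir SW: opp run (1,2) capped by B -> flip
Dir S: opp run (1,3) capped by B -> flip
Dir SE: first cell '.' (not opp) -> no flip

Answer: (1,2) (1,3)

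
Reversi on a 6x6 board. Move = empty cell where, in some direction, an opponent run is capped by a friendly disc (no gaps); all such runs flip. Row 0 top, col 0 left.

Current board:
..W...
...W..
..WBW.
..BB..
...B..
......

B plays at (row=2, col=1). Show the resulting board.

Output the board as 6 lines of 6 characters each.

Answer: ..W...
...W..
.BBBW.
..BB..
...B..
......

Derivation:
Place B at (2,1); scan 8 dirs for brackets.
Dir NW: first cell '.' (not opp) -> no flip
Dir N: first cell '.' (not opp) -> no flip
Dir NE: first cell '.' (not opp) -> no flip
Dir W: first cell '.' (not opp) -> no flip
Dir E: opp run (2,2) capped by B -> flip
Dir SW: first cell '.' (not opp) -> no flip
Dir S: first cell '.' (not opp) -> no flip
Dir SE: first cell 'B' (not opp) -> no flip
All flips: (2,2)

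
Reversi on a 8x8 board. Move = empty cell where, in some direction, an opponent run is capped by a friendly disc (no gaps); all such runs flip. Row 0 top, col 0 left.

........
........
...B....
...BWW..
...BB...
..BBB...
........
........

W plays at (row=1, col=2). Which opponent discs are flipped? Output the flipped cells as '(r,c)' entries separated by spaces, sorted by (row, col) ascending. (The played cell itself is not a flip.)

Answer: (2,3)

Derivation:
Dir NW: first cell '.' (not opp) -> no flip
Dir N: first cell '.' (not opp) -> no flip
Dir NE: first cell '.' (not opp) -> no flip
Dir W: first cell '.' (not opp) -> no flip
Dir E: first cell '.' (not opp) -> no flip
Dir SW: first cell '.' (not opp) -> no flip
Dir S: first cell '.' (not opp) -> no flip
Dir SE: opp run (2,3) capped by W -> flip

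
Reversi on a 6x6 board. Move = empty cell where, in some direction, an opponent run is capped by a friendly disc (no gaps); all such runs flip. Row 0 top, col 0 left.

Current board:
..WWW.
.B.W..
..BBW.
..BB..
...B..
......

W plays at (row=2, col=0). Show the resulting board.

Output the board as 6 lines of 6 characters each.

Place W at (2,0); scan 8 dirs for brackets.
Dir NW: edge -> no flip
Dir N: first cell '.' (not opp) -> no flip
Dir NE: opp run (1,1) capped by W -> flip
Dir W: edge -> no flip
Dir E: first cell '.' (not opp) -> no flip
Dir SW: edge -> no flip
Dir S: first cell '.' (not opp) -> no flip
Dir SE: first cell '.' (not opp) -> no flip
All flips: (1,1)

Answer: ..WWW.
.W.W..
W.BBW.
..BB..
...B..
......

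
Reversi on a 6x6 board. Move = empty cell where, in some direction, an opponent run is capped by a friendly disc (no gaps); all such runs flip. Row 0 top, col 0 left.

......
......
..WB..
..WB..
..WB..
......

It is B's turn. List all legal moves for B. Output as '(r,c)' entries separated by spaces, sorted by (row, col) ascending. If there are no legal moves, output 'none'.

(1,1): flips 1 -> legal
(1,2): no bracket -> illegal
(1,3): no bracket -> illegal
(2,1): flips 2 -> legal
(3,1): flips 1 -> legal
(4,1): flips 2 -> legal
(5,1): flips 1 -> legal
(5,2): no bracket -> illegal
(5,3): no bracket -> illegal

Answer: (1,1) (2,1) (3,1) (4,1) (5,1)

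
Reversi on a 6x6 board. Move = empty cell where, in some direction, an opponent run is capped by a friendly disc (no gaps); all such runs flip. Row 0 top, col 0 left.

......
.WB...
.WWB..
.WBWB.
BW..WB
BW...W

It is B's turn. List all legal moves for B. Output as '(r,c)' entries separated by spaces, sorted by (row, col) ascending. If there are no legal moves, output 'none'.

(0,0): no bracket -> illegal
(0,1): no bracket -> illegal
(0,2): no bracket -> illegal
(1,0): flips 2 -> legal
(1,3): flips 2 -> legal
(2,0): flips 2 -> legal
(2,4): no bracket -> illegal
(3,0): flips 2 -> legal
(3,5): no bracket -> illegal
(4,2): flips 1 -> legal
(4,3): flips 2 -> legal
(5,2): flips 1 -> legal
(5,3): no bracket -> illegal
(5,4): flips 1 -> legal

Answer: (1,0) (1,3) (2,0) (3,0) (4,2) (4,3) (5,2) (5,4)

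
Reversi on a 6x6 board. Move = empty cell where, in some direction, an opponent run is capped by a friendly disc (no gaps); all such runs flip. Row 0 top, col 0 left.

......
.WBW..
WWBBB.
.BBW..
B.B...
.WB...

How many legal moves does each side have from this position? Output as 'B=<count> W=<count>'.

-- B to move --
(0,0): flips 1 -> legal
(0,1): flips 2 -> legal
(0,2): flips 1 -> legal
(0,3): flips 1 -> legal
(0,4): flips 1 -> legal
(1,0): flips 2 -> legal
(1,4): flips 1 -> legal
(3,0): flips 1 -> legal
(3,4): flips 1 -> legal
(4,1): no bracket -> illegal
(4,3): flips 1 -> legal
(4,4): flips 1 -> legal
(5,0): flips 1 -> legal
B mobility = 12
-- W to move --
(0,1): no bracket -> illegal
(0,2): no bracket -> illegal
(0,3): flips 1 -> legal
(1,4): no bracket -> illegal
(1,5): flips 1 -> legal
(2,5): flips 3 -> legal
(3,0): flips 2 -> legal
(3,4): no bracket -> illegal
(3,5): flips 1 -> legal
(4,1): flips 1 -> legal
(4,3): flips 1 -> legal
(5,0): no bracket -> illegal
(5,3): flips 3 -> legal
W mobility = 8

Answer: B=12 W=8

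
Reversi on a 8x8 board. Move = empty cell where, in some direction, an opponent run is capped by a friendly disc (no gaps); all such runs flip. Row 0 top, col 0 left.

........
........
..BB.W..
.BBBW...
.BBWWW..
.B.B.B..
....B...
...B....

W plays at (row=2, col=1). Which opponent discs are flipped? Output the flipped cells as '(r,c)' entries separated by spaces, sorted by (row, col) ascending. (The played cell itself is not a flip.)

Dir NW: first cell '.' (not opp) -> no flip
Dir N: first cell '.' (not opp) -> no flip
Dir NE: first cell '.' (not opp) -> no flip
Dir W: first cell '.' (not opp) -> no flip
Dir E: opp run (2,2) (2,3), next='.' -> no flip
Dir SW: first cell '.' (not opp) -> no flip
Dir S: opp run (3,1) (4,1) (5,1), next='.' -> no flip
Dir SE: opp run (3,2) capped by W -> flip

Answer: (3,2)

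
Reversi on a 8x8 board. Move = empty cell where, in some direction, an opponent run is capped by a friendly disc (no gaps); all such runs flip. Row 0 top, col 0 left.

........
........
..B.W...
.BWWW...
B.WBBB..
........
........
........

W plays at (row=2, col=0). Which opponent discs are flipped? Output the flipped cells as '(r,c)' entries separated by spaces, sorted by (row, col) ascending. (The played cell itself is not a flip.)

Answer: (3,1)

Derivation:
Dir NW: edge -> no flip
Dir N: first cell '.' (not opp) -> no flip
Dir NE: first cell '.' (not opp) -> no flip
Dir W: edge -> no flip
Dir E: first cell '.' (not opp) -> no flip
Dir SW: edge -> no flip
Dir S: first cell '.' (not opp) -> no flip
Dir SE: opp run (3,1) capped by W -> flip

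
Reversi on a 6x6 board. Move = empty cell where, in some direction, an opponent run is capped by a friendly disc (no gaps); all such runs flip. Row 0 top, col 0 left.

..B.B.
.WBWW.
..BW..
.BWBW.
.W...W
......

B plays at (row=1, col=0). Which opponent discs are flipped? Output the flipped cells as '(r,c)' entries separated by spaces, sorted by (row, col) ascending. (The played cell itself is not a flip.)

Dir NW: edge -> no flip
Dir N: first cell '.' (not opp) -> no flip
Dir NE: first cell '.' (not opp) -> no flip
Dir W: edge -> no flip
Dir E: opp run (1,1) capped by B -> flip
Dir SW: edge -> no flip
Dir S: first cell '.' (not opp) -> no flip
Dir SE: first cell '.' (not opp) -> no flip

Answer: (1,1)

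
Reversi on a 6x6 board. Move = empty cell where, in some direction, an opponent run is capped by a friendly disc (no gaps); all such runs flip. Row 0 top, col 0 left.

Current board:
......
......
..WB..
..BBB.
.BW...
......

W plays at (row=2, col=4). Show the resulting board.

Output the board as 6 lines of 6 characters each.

Answer: ......
......
..WWW.
..BWB.
.BW...
......

Derivation:
Place W at (2,4); scan 8 dirs for brackets.
Dir NW: first cell '.' (not opp) -> no flip
Dir N: first cell '.' (not opp) -> no flip
Dir NE: first cell '.' (not opp) -> no flip
Dir W: opp run (2,3) capped by W -> flip
Dir E: first cell '.' (not opp) -> no flip
Dir SW: opp run (3,3) capped by W -> flip
Dir S: opp run (3,4), next='.' -> no flip
Dir SE: first cell '.' (not opp) -> no flip
All flips: (2,3) (3,3)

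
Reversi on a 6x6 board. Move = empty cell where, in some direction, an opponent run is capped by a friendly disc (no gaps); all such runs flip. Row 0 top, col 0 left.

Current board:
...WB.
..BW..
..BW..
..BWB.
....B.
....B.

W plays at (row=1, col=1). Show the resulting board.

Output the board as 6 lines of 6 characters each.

Place W at (1,1); scan 8 dirs for brackets.
Dir NW: first cell '.' (not opp) -> no flip
Dir N: first cell '.' (not opp) -> no flip
Dir NE: first cell '.' (not opp) -> no flip
Dir W: first cell '.' (not opp) -> no flip
Dir E: opp run (1,2) capped by W -> flip
Dir SW: first cell '.' (not opp) -> no flip
Dir S: first cell '.' (not opp) -> no flip
Dir SE: opp run (2,2) capped by W -> flip
All flips: (1,2) (2,2)

Answer: ...WB.
.WWW..
..WW..
..BWB.
....B.
....B.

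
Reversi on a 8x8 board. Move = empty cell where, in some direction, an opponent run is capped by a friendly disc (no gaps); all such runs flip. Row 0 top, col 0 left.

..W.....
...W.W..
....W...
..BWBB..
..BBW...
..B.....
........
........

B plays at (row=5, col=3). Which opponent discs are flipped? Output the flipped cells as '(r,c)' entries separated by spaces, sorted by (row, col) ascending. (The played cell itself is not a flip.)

Dir NW: first cell 'B' (not opp) -> no flip
Dir N: first cell 'B' (not opp) -> no flip
Dir NE: opp run (4,4) capped by B -> flip
Dir W: first cell 'B' (not opp) -> no flip
Dir E: first cell '.' (not opp) -> no flip
Dir SW: first cell '.' (not opp) -> no flip
Dir S: first cell '.' (not opp) -> no flip
Dir SE: first cell '.' (not opp) -> no flip

Answer: (4,4)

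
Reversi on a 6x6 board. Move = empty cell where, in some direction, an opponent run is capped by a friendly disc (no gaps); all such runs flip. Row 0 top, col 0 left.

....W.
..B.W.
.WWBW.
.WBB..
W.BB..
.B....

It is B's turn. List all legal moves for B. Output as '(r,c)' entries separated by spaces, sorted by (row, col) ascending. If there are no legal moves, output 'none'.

(0,3): no bracket -> illegal
(0,5): flips 1 -> legal
(1,0): flips 1 -> legal
(1,1): flips 1 -> legal
(1,3): no bracket -> illegal
(1,5): flips 1 -> legal
(2,0): flips 3 -> legal
(2,5): flips 1 -> legal
(3,0): flips 2 -> legal
(3,4): no bracket -> illegal
(3,5): no bracket -> illegal
(4,1): no bracket -> illegal
(5,0): no bracket -> illegal

Answer: (0,5) (1,0) (1,1) (1,5) (2,0) (2,5) (3,0)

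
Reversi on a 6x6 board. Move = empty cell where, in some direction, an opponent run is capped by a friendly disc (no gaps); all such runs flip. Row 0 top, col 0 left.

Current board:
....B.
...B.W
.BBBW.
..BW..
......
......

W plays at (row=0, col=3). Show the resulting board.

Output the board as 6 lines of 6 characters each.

Place W at (0,3); scan 8 dirs for brackets.
Dir NW: edge -> no flip
Dir N: edge -> no flip
Dir NE: edge -> no flip
Dir W: first cell '.' (not opp) -> no flip
Dir E: opp run (0,4), next='.' -> no flip
Dir SW: first cell '.' (not opp) -> no flip
Dir S: opp run (1,3) (2,3) capped by W -> flip
Dir SE: first cell '.' (not opp) -> no flip
All flips: (1,3) (2,3)

Answer: ...WB.
...W.W
.BBWW.
..BW..
......
......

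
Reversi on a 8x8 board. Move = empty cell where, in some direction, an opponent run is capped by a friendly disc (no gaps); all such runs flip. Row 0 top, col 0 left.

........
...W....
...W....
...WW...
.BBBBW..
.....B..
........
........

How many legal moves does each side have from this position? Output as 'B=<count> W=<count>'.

-- B to move --
(0,2): no bracket -> illegal
(0,3): flips 3 -> legal
(0,4): no bracket -> illegal
(1,2): no bracket -> illegal
(1,4): no bracket -> illegal
(2,2): flips 1 -> legal
(2,4): flips 2 -> legal
(2,5): flips 1 -> legal
(3,2): no bracket -> illegal
(3,5): flips 1 -> legal
(3,6): no bracket -> illegal
(4,6): flips 1 -> legal
(5,4): no bracket -> illegal
(5,6): no bracket -> illegal
B mobility = 6
-- W to move --
(3,0): no bracket -> illegal
(3,1): no bracket -> illegal
(3,2): no bracket -> illegal
(3,5): no bracket -> illegal
(4,0): flips 4 -> legal
(4,6): no bracket -> illegal
(5,0): no bracket -> illegal
(5,1): flips 1 -> legal
(5,2): flips 1 -> legal
(5,3): flips 1 -> legal
(5,4): flips 1 -> legal
(5,6): no bracket -> illegal
(6,4): no bracket -> illegal
(6,5): flips 1 -> legal
(6,6): flips 2 -> legal
W mobility = 7

Answer: B=6 W=7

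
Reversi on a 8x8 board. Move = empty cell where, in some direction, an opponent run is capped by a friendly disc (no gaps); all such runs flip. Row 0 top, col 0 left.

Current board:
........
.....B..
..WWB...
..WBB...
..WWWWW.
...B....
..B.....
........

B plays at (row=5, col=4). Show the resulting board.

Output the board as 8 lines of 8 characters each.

Answer: ........
.....B..
..WWB...
..WBB...
..WWBWW.
...BB...
..B.....
........

Derivation:
Place B at (5,4); scan 8 dirs for brackets.
Dir NW: opp run (4,3) (3,2), next='.' -> no flip
Dir N: opp run (4,4) capped by B -> flip
Dir NE: opp run (4,5), next='.' -> no flip
Dir W: first cell 'B' (not opp) -> no flip
Dir E: first cell '.' (not opp) -> no flip
Dir SW: first cell '.' (not opp) -> no flip
Dir S: first cell '.' (not opp) -> no flip
Dir SE: first cell '.' (not opp) -> no flip
All flips: (4,4)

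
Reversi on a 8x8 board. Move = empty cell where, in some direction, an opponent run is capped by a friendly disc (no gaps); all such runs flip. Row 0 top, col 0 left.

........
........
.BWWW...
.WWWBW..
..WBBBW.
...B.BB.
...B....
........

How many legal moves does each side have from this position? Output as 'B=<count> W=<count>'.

-- B to move --
(1,1): flips 2 -> legal
(1,2): flips 1 -> legal
(1,3): flips 2 -> legal
(1,4): flips 1 -> legal
(1,5): no bracket -> illegal
(2,0): flips 2 -> legal
(2,5): flips 4 -> legal
(2,6): flips 1 -> legal
(3,0): flips 3 -> legal
(3,6): flips 2 -> legal
(3,7): flips 1 -> legal
(4,0): no bracket -> illegal
(4,1): flips 2 -> legal
(4,7): flips 1 -> legal
(5,1): no bracket -> illegal
(5,2): no bracket -> illegal
(5,7): no bracket -> illegal
B mobility = 12
-- W to move --
(1,0): flips 1 -> legal
(1,1): flips 1 -> legal
(1,2): no bracket -> illegal
(2,0): flips 1 -> legal
(2,5): no bracket -> illegal
(3,0): no bracket -> illegal
(3,6): no bracket -> illegal
(4,7): no bracket -> illegal
(5,2): no bracket -> illegal
(5,4): flips 3 -> legal
(5,7): no bracket -> illegal
(6,2): flips 2 -> legal
(6,4): flips 2 -> legal
(6,5): flips 2 -> legal
(6,6): flips 3 -> legal
(6,7): flips 3 -> legal
(7,2): no bracket -> illegal
(7,3): flips 3 -> legal
(7,4): no bracket -> illegal
W mobility = 10

Answer: B=12 W=10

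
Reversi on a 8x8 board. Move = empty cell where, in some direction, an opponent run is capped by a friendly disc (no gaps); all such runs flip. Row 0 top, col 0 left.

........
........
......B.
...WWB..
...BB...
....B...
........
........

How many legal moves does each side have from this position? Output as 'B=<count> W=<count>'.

Answer: B=5 W=5

Derivation:
-- B to move --
(2,2): flips 1 -> legal
(2,3): flips 1 -> legal
(2,4): flips 1 -> legal
(2,5): flips 1 -> legal
(3,2): flips 2 -> legal
(4,2): no bracket -> illegal
(4,5): no bracket -> illegal
B mobility = 5
-- W to move --
(1,5): no bracket -> illegal
(1,6): no bracket -> illegal
(1,7): no bracket -> illegal
(2,4): no bracket -> illegal
(2,5): no bracket -> illegal
(2,7): no bracket -> illegal
(3,2): no bracket -> illegal
(3,6): flips 1 -> legal
(3,7): no bracket -> illegal
(4,2): no bracket -> illegal
(4,5): no bracket -> illegal
(4,6): no bracket -> illegal
(5,2): flips 1 -> legal
(5,3): flips 1 -> legal
(5,5): flips 1 -> legal
(6,3): no bracket -> illegal
(6,4): flips 2 -> legal
(6,5): no bracket -> illegal
W mobility = 5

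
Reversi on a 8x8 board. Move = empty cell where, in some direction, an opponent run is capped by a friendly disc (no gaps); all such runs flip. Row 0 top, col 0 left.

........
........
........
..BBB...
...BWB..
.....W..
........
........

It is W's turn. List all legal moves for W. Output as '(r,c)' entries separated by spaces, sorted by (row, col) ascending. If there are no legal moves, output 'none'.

(2,1): no bracket -> illegal
(2,2): flips 1 -> legal
(2,3): no bracket -> illegal
(2,4): flips 1 -> legal
(2,5): no bracket -> illegal
(3,1): no bracket -> illegal
(3,5): flips 1 -> legal
(3,6): no bracket -> illegal
(4,1): no bracket -> illegal
(4,2): flips 1 -> legal
(4,6): flips 1 -> legal
(5,2): no bracket -> illegal
(5,3): no bracket -> illegal
(5,4): no bracket -> illegal
(5,6): no bracket -> illegal

Answer: (2,2) (2,4) (3,5) (4,2) (4,6)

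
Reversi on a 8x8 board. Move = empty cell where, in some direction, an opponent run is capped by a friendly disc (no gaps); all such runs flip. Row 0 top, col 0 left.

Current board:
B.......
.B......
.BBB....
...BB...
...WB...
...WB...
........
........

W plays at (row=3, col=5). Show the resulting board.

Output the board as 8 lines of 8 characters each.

Place W at (3,5); scan 8 dirs for brackets.
Dir NW: first cell '.' (not opp) -> no flip
Dir N: first cell '.' (not opp) -> no flip
Dir NE: first cell '.' (not opp) -> no flip
Dir W: opp run (3,4) (3,3), next='.' -> no flip
Dir E: first cell '.' (not opp) -> no flip
Dir SW: opp run (4,4) capped by W -> flip
Dir S: first cell '.' (not opp) -> no flip
Dir SE: first cell '.' (not opp) -> no flip
All flips: (4,4)

Answer: B.......
.B......
.BBB....
...BBW..
...WW...
...WB...
........
........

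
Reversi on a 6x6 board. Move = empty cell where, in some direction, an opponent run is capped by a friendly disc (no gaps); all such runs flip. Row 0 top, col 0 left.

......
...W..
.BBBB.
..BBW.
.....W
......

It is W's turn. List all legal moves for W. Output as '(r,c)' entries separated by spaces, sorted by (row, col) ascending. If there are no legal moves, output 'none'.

Answer: (1,2) (1,4) (3,1) (3,5) (4,3)

Derivation:
(1,0): no bracket -> illegal
(1,1): no bracket -> illegal
(1,2): flips 1 -> legal
(1,4): flips 1 -> legal
(1,5): no bracket -> illegal
(2,0): no bracket -> illegal
(2,5): no bracket -> illegal
(3,0): no bracket -> illegal
(3,1): flips 3 -> legal
(3,5): flips 1 -> legal
(4,1): no bracket -> illegal
(4,2): no bracket -> illegal
(4,3): flips 2 -> legal
(4,4): no bracket -> illegal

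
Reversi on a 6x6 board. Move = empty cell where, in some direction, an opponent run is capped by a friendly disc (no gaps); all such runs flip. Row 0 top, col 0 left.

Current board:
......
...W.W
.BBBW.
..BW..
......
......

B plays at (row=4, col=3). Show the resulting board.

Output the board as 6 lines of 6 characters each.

Place B at (4,3); scan 8 dirs for brackets.
Dir NW: first cell 'B' (not opp) -> no flip
Dir N: opp run (3,3) capped by B -> flip
Dir NE: first cell '.' (not opp) -> no flip
Dir W: first cell '.' (not opp) -> no flip
Dir E: first cell '.' (not opp) -> no flip
Dir SW: first cell '.' (not opp) -> no flip
Dir S: first cell '.' (not opp) -> no flip
Dir SE: first cell '.' (not opp) -> no flip
All flips: (3,3)

Answer: ......
...W.W
.BBBW.
..BB..
...B..
......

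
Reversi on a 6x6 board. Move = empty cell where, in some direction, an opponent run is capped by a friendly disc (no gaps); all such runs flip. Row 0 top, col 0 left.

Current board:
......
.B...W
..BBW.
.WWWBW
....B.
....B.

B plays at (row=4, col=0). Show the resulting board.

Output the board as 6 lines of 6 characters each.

Place B at (4,0); scan 8 dirs for brackets.
Dir NW: edge -> no flip
Dir N: first cell '.' (not opp) -> no flip
Dir NE: opp run (3,1) capped by B -> flip
Dir W: edge -> no flip
Dir E: first cell '.' (not opp) -> no flip
Dir SW: edge -> no flip
Dir S: first cell '.' (not opp) -> no flip
Dir SE: first cell '.' (not opp) -> no flip
All flips: (3,1)

Answer: ......
.B...W
..BBW.
.BWWBW
B...B.
....B.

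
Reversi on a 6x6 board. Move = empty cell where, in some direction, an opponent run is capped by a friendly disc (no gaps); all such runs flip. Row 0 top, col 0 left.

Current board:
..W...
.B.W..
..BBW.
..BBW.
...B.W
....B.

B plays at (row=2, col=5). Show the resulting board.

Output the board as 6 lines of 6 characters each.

Place B at (2,5); scan 8 dirs for brackets.
Dir NW: first cell '.' (not opp) -> no flip
Dir N: first cell '.' (not opp) -> no flip
Dir NE: edge -> no flip
Dir W: opp run (2,4) capped by B -> flip
Dir E: edge -> no flip
Dir SW: opp run (3,4) capped by B -> flip
Dir S: first cell '.' (not opp) -> no flip
Dir SE: edge -> no flip
All flips: (2,4) (3,4)

Answer: ..W...
.B.W..
..BBBB
..BBB.
...B.W
....B.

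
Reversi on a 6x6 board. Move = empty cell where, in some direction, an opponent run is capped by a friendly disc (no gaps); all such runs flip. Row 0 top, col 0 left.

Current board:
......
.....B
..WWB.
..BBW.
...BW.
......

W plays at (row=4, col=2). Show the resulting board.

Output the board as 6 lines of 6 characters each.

Place W at (4,2); scan 8 dirs for brackets.
Dir NW: first cell '.' (not opp) -> no flip
Dir N: opp run (3,2) capped by W -> flip
Dir NE: opp run (3,3) (2,4) (1,5), next=edge -> no flip
Dir W: first cell '.' (not opp) -> no flip
Dir E: opp run (4,3) capped by W -> flip
Dir SW: first cell '.' (not opp) -> no flip
Dir S: first cell '.' (not opp) -> no flip
Dir SE: first cell '.' (not opp) -> no flip
All flips: (3,2) (4,3)

Answer: ......
.....B
..WWB.
..WBW.
..WWW.
......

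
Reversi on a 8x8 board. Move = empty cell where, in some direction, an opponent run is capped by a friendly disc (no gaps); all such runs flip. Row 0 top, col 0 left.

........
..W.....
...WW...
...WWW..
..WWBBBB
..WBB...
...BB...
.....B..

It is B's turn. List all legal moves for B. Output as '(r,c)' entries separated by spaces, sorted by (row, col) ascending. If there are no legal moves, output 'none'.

Answer: (0,1) (1,3) (1,4) (2,2) (2,5) (2,6) (3,1) (3,2) (4,1) (5,1)

Derivation:
(0,1): flips 3 -> legal
(0,2): no bracket -> illegal
(0,3): no bracket -> illegal
(1,1): no bracket -> illegal
(1,3): flips 5 -> legal
(1,4): flips 2 -> legal
(1,5): no bracket -> illegal
(2,1): no bracket -> illegal
(2,2): flips 1 -> legal
(2,5): flips 1 -> legal
(2,6): flips 1 -> legal
(3,1): flips 1 -> legal
(3,2): flips 1 -> legal
(3,6): no bracket -> illegal
(4,1): flips 3 -> legal
(5,1): flips 1 -> legal
(6,1): no bracket -> illegal
(6,2): no bracket -> illegal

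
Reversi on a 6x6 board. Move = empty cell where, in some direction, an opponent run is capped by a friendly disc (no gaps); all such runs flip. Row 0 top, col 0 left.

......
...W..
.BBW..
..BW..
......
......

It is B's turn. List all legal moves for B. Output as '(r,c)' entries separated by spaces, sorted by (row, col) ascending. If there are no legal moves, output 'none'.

(0,2): no bracket -> illegal
(0,3): no bracket -> illegal
(0,4): flips 1 -> legal
(1,2): no bracket -> illegal
(1,4): flips 1 -> legal
(2,4): flips 1 -> legal
(3,4): flips 1 -> legal
(4,2): no bracket -> illegal
(4,3): no bracket -> illegal
(4,4): flips 1 -> legal

Answer: (0,4) (1,4) (2,4) (3,4) (4,4)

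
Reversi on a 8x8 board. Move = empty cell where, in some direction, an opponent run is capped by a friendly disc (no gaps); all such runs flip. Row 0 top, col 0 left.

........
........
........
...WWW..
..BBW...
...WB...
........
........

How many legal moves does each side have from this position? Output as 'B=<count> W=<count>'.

Answer: B=7 W=6

Derivation:
-- B to move --
(2,2): no bracket -> illegal
(2,3): flips 1 -> legal
(2,4): flips 3 -> legal
(2,5): flips 1 -> legal
(2,6): no bracket -> illegal
(3,2): no bracket -> illegal
(3,6): no bracket -> illegal
(4,5): flips 1 -> legal
(4,6): no bracket -> illegal
(5,2): flips 1 -> legal
(5,5): no bracket -> illegal
(6,2): no bracket -> illegal
(6,3): flips 1 -> legal
(6,4): flips 1 -> legal
B mobility = 7
-- W to move --
(3,1): flips 1 -> legal
(3,2): no bracket -> illegal
(4,1): flips 2 -> legal
(4,5): no bracket -> illegal
(5,1): flips 1 -> legal
(5,2): flips 1 -> legal
(5,5): flips 1 -> legal
(6,3): no bracket -> illegal
(6,4): flips 1 -> legal
(6,5): no bracket -> illegal
W mobility = 6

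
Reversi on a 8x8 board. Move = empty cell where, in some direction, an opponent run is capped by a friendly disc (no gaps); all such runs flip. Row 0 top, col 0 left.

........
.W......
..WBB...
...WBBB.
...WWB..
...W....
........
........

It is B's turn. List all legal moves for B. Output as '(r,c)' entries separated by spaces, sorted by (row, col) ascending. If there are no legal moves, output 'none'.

Answer: (2,1) (3,2) (4,2) (5,2) (5,4) (6,2) (6,3)

Derivation:
(0,0): no bracket -> illegal
(0,1): no bracket -> illegal
(0,2): no bracket -> illegal
(1,0): no bracket -> illegal
(1,2): no bracket -> illegal
(1,3): no bracket -> illegal
(2,0): no bracket -> illegal
(2,1): flips 1 -> legal
(3,1): no bracket -> illegal
(3,2): flips 1 -> legal
(4,2): flips 3 -> legal
(5,2): flips 1 -> legal
(5,4): flips 1 -> legal
(5,5): no bracket -> illegal
(6,2): flips 2 -> legal
(6,3): flips 3 -> legal
(6,4): no bracket -> illegal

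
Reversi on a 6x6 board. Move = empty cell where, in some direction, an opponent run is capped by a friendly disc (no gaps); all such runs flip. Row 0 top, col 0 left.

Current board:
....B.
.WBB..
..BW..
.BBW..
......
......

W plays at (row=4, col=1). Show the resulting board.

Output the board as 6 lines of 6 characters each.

Place W at (4,1); scan 8 dirs for brackets.
Dir NW: first cell '.' (not opp) -> no flip
Dir N: opp run (3,1), next='.' -> no flip
Dir NE: opp run (3,2) capped by W -> flip
Dir W: first cell '.' (not opp) -> no flip
Dir E: first cell '.' (not opp) -> no flip
Dir SW: first cell '.' (not opp) -> no flip
Dir S: first cell '.' (not opp) -> no flip
Dir SE: first cell '.' (not opp) -> no flip
All flips: (3,2)

Answer: ....B.
.WBB..
..BW..
.BWW..
.W....
......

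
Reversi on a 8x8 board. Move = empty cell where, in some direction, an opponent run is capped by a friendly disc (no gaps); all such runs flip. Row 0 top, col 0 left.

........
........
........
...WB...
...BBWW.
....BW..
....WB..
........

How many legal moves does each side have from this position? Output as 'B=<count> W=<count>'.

-- B to move --
(2,2): flips 1 -> legal
(2,3): flips 1 -> legal
(2,4): no bracket -> illegal
(3,2): flips 1 -> legal
(3,5): flips 2 -> legal
(3,6): flips 1 -> legal
(3,7): no bracket -> illegal
(4,2): no bracket -> illegal
(4,7): flips 2 -> legal
(5,3): no bracket -> illegal
(5,6): flips 2 -> legal
(5,7): no bracket -> illegal
(6,3): flips 1 -> legal
(6,6): flips 1 -> legal
(7,3): no bracket -> illegal
(7,4): flips 1 -> legal
(7,5): no bracket -> illegal
B mobility = 10
-- W to move --
(2,3): flips 1 -> legal
(2,4): flips 3 -> legal
(2,5): no bracket -> illegal
(3,2): no bracket -> illegal
(3,5): flips 1 -> legal
(4,2): flips 2 -> legal
(5,2): no bracket -> illegal
(5,3): flips 2 -> legal
(5,6): no bracket -> illegal
(6,3): flips 1 -> legal
(6,6): flips 1 -> legal
(7,4): no bracket -> illegal
(7,5): flips 1 -> legal
(7,6): no bracket -> illegal
W mobility = 8

Answer: B=10 W=8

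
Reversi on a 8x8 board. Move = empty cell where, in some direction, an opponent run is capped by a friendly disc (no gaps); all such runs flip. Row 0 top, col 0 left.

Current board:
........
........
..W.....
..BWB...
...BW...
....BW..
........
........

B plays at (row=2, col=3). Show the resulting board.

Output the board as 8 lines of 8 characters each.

Answer: ........
........
..WB....
..BBB...
...BW...
....BW..
........
........

Derivation:
Place B at (2,3); scan 8 dirs for brackets.
Dir NW: first cell '.' (not opp) -> no flip
Dir N: first cell '.' (not opp) -> no flip
Dir NE: first cell '.' (not opp) -> no flip
Dir W: opp run (2,2), next='.' -> no flip
Dir E: first cell '.' (not opp) -> no flip
Dir SW: first cell 'B' (not opp) -> no flip
Dir S: opp run (3,3) capped by B -> flip
Dir SE: first cell 'B' (not opp) -> no flip
All flips: (3,3)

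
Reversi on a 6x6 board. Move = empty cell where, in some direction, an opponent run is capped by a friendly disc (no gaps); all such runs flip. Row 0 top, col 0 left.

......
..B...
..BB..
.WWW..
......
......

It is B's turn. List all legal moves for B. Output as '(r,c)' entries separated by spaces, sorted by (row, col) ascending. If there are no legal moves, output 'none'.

Answer: (4,0) (4,1) (4,2) (4,3) (4,4)

Derivation:
(2,0): no bracket -> illegal
(2,1): no bracket -> illegal
(2,4): no bracket -> illegal
(3,0): no bracket -> illegal
(3,4): no bracket -> illegal
(4,0): flips 1 -> legal
(4,1): flips 1 -> legal
(4,2): flips 1 -> legal
(4,3): flips 1 -> legal
(4,4): flips 1 -> legal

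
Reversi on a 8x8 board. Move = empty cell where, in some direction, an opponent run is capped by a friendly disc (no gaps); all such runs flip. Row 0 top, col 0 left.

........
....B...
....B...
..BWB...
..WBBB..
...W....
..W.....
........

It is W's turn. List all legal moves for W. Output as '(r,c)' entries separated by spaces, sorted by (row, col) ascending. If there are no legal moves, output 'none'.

Answer: (1,5) (2,2) (3,1) (3,5) (4,6) (5,5)

Derivation:
(0,3): no bracket -> illegal
(0,4): no bracket -> illegal
(0,5): no bracket -> illegal
(1,3): no bracket -> illegal
(1,5): flips 1 -> legal
(2,1): no bracket -> illegal
(2,2): flips 1 -> legal
(2,3): no bracket -> illegal
(2,5): no bracket -> illegal
(3,1): flips 1 -> legal
(3,5): flips 2 -> legal
(3,6): no bracket -> illegal
(4,1): no bracket -> illegal
(4,6): flips 3 -> legal
(5,2): no bracket -> illegal
(5,4): no bracket -> illegal
(5,5): flips 1 -> legal
(5,6): no bracket -> illegal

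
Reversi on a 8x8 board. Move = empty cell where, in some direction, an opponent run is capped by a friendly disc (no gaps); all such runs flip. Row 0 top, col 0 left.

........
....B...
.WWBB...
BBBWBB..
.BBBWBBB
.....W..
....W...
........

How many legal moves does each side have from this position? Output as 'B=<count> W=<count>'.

-- B to move --
(1,0): flips 1 -> legal
(1,1): flips 1 -> legal
(1,2): flips 2 -> legal
(1,3): flips 1 -> legal
(2,0): flips 2 -> legal
(5,3): flips 1 -> legal
(5,4): flips 1 -> legal
(5,6): no bracket -> illegal
(6,3): no bracket -> illegal
(6,5): flips 1 -> legal
(6,6): no bracket -> illegal
(7,3): flips 2 -> legal
(7,4): no bracket -> illegal
(7,5): no bracket -> illegal
B mobility = 9
-- W to move --
(0,3): no bracket -> illegal
(0,4): flips 3 -> legal
(0,5): no bracket -> illegal
(1,2): no bracket -> illegal
(1,3): flips 1 -> legal
(1,5): flips 1 -> legal
(2,0): no bracket -> illegal
(2,5): flips 4 -> legal
(2,6): flips 1 -> legal
(3,6): flips 2 -> legal
(3,7): flips 1 -> legal
(4,0): flips 4 -> legal
(5,0): no bracket -> illegal
(5,1): flips 3 -> legal
(5,2): flips 2 -> legal
(5,3): flips 1 -> legal
(5,4): flips 2 -> legal
(5,6): no bracket -> illegal
(5,7): no bracket -> illegal
W mobility = 12

Answer: B=9 W=12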